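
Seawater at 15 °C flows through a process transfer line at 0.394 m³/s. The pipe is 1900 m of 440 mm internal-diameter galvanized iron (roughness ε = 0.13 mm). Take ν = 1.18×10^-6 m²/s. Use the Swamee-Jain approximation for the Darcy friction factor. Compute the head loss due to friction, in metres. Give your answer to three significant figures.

V = 4Q/(πD²) = 4·0.394/(π·0.440²) = 2.591 m/s
Re = VD/ν = 2.591·0.440/1.18×10^-6 = 9.66×10^5 → turbulent
ε/D = 0.13/440 = 2.95×10^-4
Swamee-Jain: f = 0.01574
h_f = f(L/D)V²/(2g) = 0.01574·(1900/0.440)·2.591²/(2·9.81) = 23.26 m

h_f ≈ 23.3 m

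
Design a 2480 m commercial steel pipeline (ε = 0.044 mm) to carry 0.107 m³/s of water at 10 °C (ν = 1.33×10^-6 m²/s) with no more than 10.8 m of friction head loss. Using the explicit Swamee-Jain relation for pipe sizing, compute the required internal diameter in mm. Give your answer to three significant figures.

Swamee-Jain (Type III): D = 0.66·[ε^1.25·(LQ²/(gh_f))^4.75 + ν·Q^9.4·(L/(gh_f))^5.2]^0.04
LQ²/(gh_f) = 0.2680; L/(gh_f) = 23.41
Term 1 = ε^1.25·(…)^4.75 = 6.89×10^-9; Term 2 = ν·Q^9.4·(…)^5.2 = 1.32×10^-8
D = 0.66·(6.89×10^-9 + 1.32×10^-8)^0.04 = 0.3248 m = 325 mm
Check: V = 1.29 m/s, Re = 3.15×10^5, f = 0.01566, h_f = 10.2 m ≈ 10.8 m ✓

D ≈ 325 mm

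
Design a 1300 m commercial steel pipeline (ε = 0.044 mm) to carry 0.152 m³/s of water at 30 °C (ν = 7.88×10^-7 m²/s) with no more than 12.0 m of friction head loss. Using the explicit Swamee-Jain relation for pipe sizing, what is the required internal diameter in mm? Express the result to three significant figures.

D ≈ 316 mm

Swamee-Jain (Type III): D = 0.66·[ε^1.25·(LQ²/(gh_f))^4.75 + ν·Q^9.4·(L/(gh_f))^5.2]^0.04
LQ²/(gh_f) = 0.2551; L/(gh_f) = 11.04
Term 1 = ε^1.25·(…)^4.75 = 5.45×10^-9; Term 2 = ν·Q^9.4·(…)^5.2 = 4.27×10^-9
D = 0.66·(5.45×10^-9 + 4.27×10^-9)^0.04 = 0.3155 m = 316 mm
Check: V = 1.94 m/s, Re = 7.78×10^5, f = 0.01432, h_f = 11.4 m ≈ 12.0 m ✓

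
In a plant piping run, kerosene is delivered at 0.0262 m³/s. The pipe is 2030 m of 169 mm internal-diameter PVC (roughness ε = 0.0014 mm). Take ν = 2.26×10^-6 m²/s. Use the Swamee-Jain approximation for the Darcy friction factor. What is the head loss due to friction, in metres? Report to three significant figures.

V = 4Q/(πD²) = 4·0.0262/(π·0.169²) = 1.168 m/s
Re = VD/ν = 1.168·0.169/2.26×10^-6 = 8.73×10^4 → turbulent
ε/D = 0.0014/169 = 8.28×10^-6
Swamee-Jain: f = 0.01843
h_f = f(L/D)V²/(2g) = 0.01843·(2030/0.169)·1.168²/(2·9.81) = 15.39 m

h_f ≈ 15.4 m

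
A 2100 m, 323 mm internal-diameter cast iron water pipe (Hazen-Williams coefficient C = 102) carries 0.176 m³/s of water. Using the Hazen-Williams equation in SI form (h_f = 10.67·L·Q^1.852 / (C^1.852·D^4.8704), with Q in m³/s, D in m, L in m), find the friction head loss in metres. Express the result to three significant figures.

h_f ≈ 42.0 m

h_f = 10.67·2100·0.176^1.852 / (102^1.852·0.323^4.8704) = 42.03 m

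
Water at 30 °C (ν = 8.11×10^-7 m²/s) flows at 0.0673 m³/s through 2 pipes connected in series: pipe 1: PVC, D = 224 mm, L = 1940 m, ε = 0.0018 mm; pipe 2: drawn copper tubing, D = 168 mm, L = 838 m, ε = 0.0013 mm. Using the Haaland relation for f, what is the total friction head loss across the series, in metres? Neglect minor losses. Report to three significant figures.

Pipe 1: V = 1.708 m/s, Re = 4.72×10^5, ε/D = 8.04×10^-6, f = 0.01329, h_1 = f(L/D)V²/2g = 17.11 m
Pipe 2: V = 3.036 m/s, Re = 6.29×10^5, ε/D = 7.74×10^-6, f = 0.01264, h_2 = f(L/D)V²/2g = 29.63 m
Series → Q common, losses add: H = Σh = 46.74 m

H ≈ 46.7 m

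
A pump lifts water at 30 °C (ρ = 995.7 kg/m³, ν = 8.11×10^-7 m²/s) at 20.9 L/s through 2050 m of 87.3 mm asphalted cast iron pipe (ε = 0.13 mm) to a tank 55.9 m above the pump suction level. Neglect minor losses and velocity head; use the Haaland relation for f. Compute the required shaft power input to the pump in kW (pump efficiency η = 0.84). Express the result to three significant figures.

V = 4Q/(πD²) = 3.492 m/s; Re = 3.76×10^5; ε/D = 0.00149; f = 0.02225
h_f = f(L/D)V²/2g = 324.7 m
Total head H = z + h_f = 55.9 + 324.7 = 380.6 m
P_hyd = ρgQH = 995.7·9.81·0.0209·380.6 = 77.70 kW
P_shaft = P_hyd/η = 77.70/0.84 = 92.49 kW

P_shaft ≈ 92.5 kW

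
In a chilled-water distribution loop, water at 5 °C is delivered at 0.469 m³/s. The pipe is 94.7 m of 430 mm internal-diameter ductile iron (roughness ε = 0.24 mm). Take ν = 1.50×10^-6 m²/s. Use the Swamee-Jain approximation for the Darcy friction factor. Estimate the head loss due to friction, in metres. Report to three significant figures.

V = 4Q/(πD²) = 4·0.469/(π·0.430²) = 3.230 m/s
Re = VD/ν = 3.230·0.430/1.50×10^-6 = 9.26×10^5 → turbulent
ε/D = 0.24/430 = 5.58×10^-4
Swamee-Jain: f = 0.01772
h_f = f(L/D)V²/(2g) = 0.01772·(94.7/0.430)·3.230²/(2·9.81) = 2.075 m

h_f ≈ 2.07 m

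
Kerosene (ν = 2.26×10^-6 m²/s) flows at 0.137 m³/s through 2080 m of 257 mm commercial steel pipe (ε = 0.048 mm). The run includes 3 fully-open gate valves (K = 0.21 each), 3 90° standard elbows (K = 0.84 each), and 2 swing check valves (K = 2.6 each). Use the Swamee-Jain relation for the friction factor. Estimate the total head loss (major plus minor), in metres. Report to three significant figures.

V = 4Q/(πD²) = 2.641 m/s; V²/2g = 0.3555 m
Re = 3.00×10^5, ε/D = 1.87×10^-4 → f = 0.01620 (Swamee-Jain)
Major: h_f = f(L/D)·V²/2g = 0.01620·8093·0.3555 = 46.61 m
Minor: ΣK = 8.35; h_m = ΣK·V²/2g = 2.968 m
Total H_L = 46.61 + 2.968 = 49.58 m

H_L ≈ 49.6 m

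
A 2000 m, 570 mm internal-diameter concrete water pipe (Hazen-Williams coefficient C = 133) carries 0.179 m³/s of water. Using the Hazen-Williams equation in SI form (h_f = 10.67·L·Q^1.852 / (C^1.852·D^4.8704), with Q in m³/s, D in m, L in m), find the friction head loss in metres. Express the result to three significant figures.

h_f ≈ 1.59 m

h_f = 10.67·2000·0.179^1.852 / (133^1.852·0.570^4.8704) = 1.589 m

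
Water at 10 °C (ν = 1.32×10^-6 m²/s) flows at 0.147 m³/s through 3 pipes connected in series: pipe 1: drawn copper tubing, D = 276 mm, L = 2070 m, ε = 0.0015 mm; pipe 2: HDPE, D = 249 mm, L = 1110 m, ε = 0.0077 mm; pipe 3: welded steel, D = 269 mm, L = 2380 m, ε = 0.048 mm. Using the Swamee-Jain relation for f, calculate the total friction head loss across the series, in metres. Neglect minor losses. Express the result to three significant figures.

H ≈ 104 m

Pipe 1: V = 2.457 m/s, Re = 5.14×10^5, ε/D = 5.43×10^-6, f = 0.01312, h_1 = f(L/D)V²/2g = 30.27 m
Pipe 2: V = 3.019 m/s, Re = 5.69×10^5, ε/D = 3.09×10^-5, f = 0.01331, h_2 = f(L/D)V²/2g = 27.55 m
Pipe 3: V = 2.587 m/s, Re = 5.27×10^5, ε/D = 1.78×10^-4, f = 0.01523, h_3 = f(L/D)V²/2g = 45.96 m
Series → Q common, losses add: H = Σh = 103.8 m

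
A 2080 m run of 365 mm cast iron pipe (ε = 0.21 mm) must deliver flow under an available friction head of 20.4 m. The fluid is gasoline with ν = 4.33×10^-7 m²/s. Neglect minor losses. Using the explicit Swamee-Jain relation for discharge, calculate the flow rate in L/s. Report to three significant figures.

Swamee-Jain (Type II): Q = -0.965·√(gD⁵h_f/L)·ln[ε/(3.7D) + √(3.17ν²L/(gD³h_f))]
√(gD⁵h_f/L) = √(9.81·0.365⁵·20.4/2080) = 0.02497
ε/(3.7D) = 1.55×10^-4; √(3.17ν²L/(gD³h_f)) = 1.13×10^-5
Q = -0.965·0.02497·ln(1.668×10^-4) = 0.2096 m³/s
Check: V = 2.00 m/s, Re = 1.69×10^6, f = 0.01759, h_f = 20.5 m ≈ 20.4 m ✓

Q ≈ 210 L/s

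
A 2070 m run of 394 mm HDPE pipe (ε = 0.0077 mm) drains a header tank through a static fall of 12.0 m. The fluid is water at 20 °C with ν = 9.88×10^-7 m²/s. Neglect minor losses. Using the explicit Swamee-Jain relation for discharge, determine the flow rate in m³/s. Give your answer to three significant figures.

Swamee-Jain (Type II): Q = -0.965·√(gD⁵h_f/L)·ln[ε/(3.7D) + √(3.17ν²L/(gD³h_f))]
√(gD⁵h_f/L) = √(9.81·0.394⁵·12.0/2070) = 0.02324
ε/(3.7D) = 5.28×10^-6; √(3.17ν²L/(gD³h_f)) = 2.98×10^-5
Q = -0.965·0.02324·ln(3.511×10^-5) = 0.2300 m³/s
Check: V = 1.89 m/s, Re = 7.52×10^5, f = 0.01258, h_f = 12.0 m ≈ 12.0 m ✓

Q ≈ 0.230 m³/s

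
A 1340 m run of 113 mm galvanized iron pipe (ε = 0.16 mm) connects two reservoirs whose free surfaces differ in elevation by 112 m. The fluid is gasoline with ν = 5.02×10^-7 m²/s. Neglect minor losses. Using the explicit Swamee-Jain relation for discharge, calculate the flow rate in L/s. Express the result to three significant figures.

Q ≈ 29.3 L/s

Swamee-Jain (Type II): Q = -0.965·√(gD⁵h_f/L)·ln[ε/(3.7D) + √(3.17ν²L/(gD³h_f))]
√(gD⁵h_f/L) = √(9.81·0.113⁵·112/1340) = 0.003887
ε/(3.7D) = 3.83×10^-4; √(3.17ν²L/(gD³h_f)) = 2.60×10^-5
Q = -0.965·0.003887·ln(4.087×10^-4) = 0.02927 m³/s
Check: V = 2.92 m/s, Re = 6.57×10^5, f = 0.02187, h_f = 113 m ≈ 112 m ✓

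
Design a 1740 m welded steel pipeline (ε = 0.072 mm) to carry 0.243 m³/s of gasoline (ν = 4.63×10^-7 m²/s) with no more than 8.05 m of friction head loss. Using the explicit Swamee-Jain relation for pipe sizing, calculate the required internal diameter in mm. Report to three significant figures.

Swamee-Jain (Type III): D = 0.66·[ε^1.25·(LQ²/(gh_f))^4.75 + ν·Q^9.4·(L/(gh_f))^5.2]^0.04
LQ²/(gh_f) = 1.301; L/(gh_f) = 22.03
Term 1 = ε^1.25·(…)^4.75 = 2.32×10^-5; Term 2 = ν·Q^9.4·(…)^5.2 = 7.49×10^-6
D = 0.66·(2.32×10^-5 + 7.49×10^-6)^0.04 = 0.4355 m = 436 mm
Check: V = 1.63 m/s, Re = 1.53×10^6, f = 0.01404, h_f = 7.61 m ≈ 8.05 m ✓

D ≈ 436 mm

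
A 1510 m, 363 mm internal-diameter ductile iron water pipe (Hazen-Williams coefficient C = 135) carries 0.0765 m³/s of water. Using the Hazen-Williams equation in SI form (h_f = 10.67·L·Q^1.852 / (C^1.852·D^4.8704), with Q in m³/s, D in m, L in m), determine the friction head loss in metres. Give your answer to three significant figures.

h_f ≈ 2.18 m

h_f = 10.67·1510·0.0765^1.852 / (135^1.852·0.363^4.8704) = 2.176 m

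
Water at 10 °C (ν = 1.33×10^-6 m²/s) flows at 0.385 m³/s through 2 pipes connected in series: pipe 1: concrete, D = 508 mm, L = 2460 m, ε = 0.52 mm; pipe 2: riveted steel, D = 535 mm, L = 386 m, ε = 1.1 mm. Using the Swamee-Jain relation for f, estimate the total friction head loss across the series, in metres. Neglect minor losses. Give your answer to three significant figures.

H ≈ 20.6 m

Pipe 1: V = 1.900 m/s, Re = 7.26×10^5, ε/D = 0.00102, f = 0.02026, h_1 = f(L/D)V²/2g = 18.04 m
Pipe 2: V = 1.713 m/s, Re = 6.89×10^5, ε/D = 0.00206, f = 0.02395, h_2 = f(L/D)V²/2g = 2.583 m
Series → Q common, losses add: H = Σh = 20.63 m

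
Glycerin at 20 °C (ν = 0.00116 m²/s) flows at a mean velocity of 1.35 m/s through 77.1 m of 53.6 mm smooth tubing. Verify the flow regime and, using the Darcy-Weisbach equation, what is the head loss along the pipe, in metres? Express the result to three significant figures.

Re = VD/ν = 1.35·0.05360/0.00116 = 62.4 → laminar (Re < 2300)
f = 64/Re = 1.026
h_f = f(L/D)V²/(2g) = 1.026·(77.1/0.05360)·1.35²/(2·9.81) = 137.1 m

h_f ≈ 137 m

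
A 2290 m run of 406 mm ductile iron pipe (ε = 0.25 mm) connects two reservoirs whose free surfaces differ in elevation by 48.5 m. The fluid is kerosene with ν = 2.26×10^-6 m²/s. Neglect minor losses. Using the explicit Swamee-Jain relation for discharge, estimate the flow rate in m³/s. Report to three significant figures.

Swamee-Jain (Type II): Q = -0.965·√(gD⁵h_f/L)·ln[ε/(3.7D) + √(3.17ν²L/(gD³h_f))]
√(gD⁵h_f/L) = √(9.81·0.406⁵·48.5/2290) = 0.04787
ε/(3.7D) = 1.66×10^-4; √(3.17ν²L/(gD³h_f)) = 3.41×10^-5
Q = -0.965·0.04787·ln(2.005×10^-4) = 0.3934 m³/s
Check: V = 3.04 m/s, Re = 5.46×10^5, f = 0.01840, h_f = 48.8 m ≈ 48.5 m ✓

Q ≈ 0.393 m³/s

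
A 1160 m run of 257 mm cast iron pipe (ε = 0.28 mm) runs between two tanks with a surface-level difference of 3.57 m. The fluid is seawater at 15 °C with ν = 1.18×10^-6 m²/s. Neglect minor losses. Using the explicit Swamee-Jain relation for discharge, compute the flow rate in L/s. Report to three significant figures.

Swamee-Jain (Type II): Q = -0.965·√(gD⁵h_f/L)·ln[ε/(3.7D) + √(3.17ν²L/(gD³h_f))]
√(gD⁵h_f/L) = √(9.81·0.257⁵·3.57/1160) = 0.005818
ε/(3.7D) = 2.94×10^-4; √(3.17ν²L/(gD³h_f)) = 9.28×10^-5
Q = -0.965·0.005818·ln(3.873×10^-4) = 0.04411 m³/s
Check: V = 0.850 m/s, Re = 1.85×10^5, f = 0.02163, h_f = 3.60 m ≈ 3.57 m ✓

Q ≈ 44.1 L/s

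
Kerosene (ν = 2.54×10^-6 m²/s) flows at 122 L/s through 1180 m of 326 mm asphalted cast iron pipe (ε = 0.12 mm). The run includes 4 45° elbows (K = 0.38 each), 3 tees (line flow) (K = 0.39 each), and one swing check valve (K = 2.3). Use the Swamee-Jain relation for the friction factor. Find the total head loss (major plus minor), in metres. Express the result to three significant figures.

V = 4Q/(πD²) = 1.462 m/s; V²/2g = 0.1089 m
Re = 1.88×10^5, ε/D = 3.68×10^-4 → f = 0.01833 (Swamee-Jain)
Major: h_f = f(L/D)·V²/2g = 0.01833·3620·0.1089 = 7.223 m
Minor: ΣK = 4.99; h_m = ΣK·V²/2g = 0.5433 m
Total H_L = 7.223 + 0.5433 = 7.766 m

H_L ≈ 7.77 m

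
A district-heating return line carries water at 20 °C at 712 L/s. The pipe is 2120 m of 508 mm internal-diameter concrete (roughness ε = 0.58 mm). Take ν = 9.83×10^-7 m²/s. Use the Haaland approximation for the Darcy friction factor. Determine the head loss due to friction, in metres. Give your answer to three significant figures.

h_f ≈ 53.7 m

V = 4Q/(πD²) = 4·0.712/(π·0.508²) = 3.513 m/s
Re = VD/ν = 3.513·0.508/9.83×10^-7 = 1.82×10^6 → turbulent
ε/D = 0.58/508 = 0.00114
Haaland: f = 0.02046
h_f = f(L/D)V²/(2g) = 0.02046·(2120/0.508)·3.513²/(2·9.81) = 53.70 m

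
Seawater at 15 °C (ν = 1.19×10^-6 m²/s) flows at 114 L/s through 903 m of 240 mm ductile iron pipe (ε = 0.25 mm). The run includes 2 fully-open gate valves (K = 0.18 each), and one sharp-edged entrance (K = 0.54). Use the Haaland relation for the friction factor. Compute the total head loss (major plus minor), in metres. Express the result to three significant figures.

H_L ≈ 25.1 m

V = 4Q/(πD²) = 2.520 m/s; V²/2g = 0.3237 m
Re = 5.08×10^5, ε/D = 0.00104 → f = 0.02037 (Haaland)
Major: h_f = f(L/D)·V²/2g = 0.02037·3762·0.3237 = 24.81 m
Minor: ΣK = 0.900; h_m = ΣK·V²/2g = 0.2913 m
Total H_L = 24.81 + 0.2913 = 25.10 m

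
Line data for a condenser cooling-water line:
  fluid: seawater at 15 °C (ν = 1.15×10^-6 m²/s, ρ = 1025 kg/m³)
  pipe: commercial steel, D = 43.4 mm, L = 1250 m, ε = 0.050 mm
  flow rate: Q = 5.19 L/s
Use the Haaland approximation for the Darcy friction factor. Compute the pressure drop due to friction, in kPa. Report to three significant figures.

Δp ≈ 4000 kPa

V = 4Q/(πD²) = 4·0.00519/(π·0.0434²) = 3.508 m/s
Re = VD/ν = 3.508·0.0434/1.15×10^-6 = 1.32×10^5 → turbulent
ε/D = 0.050/43.4 = 0.00115
Haaland: f = 0.02202
h_f = f(L/D)V²/(2g) = 0.02202·(1250/0.0434)·3.508²/(2·9.81) = 397.8 m
Δp = ρg·h_f = 1025·9.81·397.8 = 4000 kPa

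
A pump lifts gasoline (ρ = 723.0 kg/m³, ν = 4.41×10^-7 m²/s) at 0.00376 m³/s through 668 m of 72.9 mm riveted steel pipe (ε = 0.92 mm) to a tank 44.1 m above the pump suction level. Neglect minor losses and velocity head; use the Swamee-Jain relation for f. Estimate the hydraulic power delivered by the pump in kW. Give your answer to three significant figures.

P_hyd ≈ 1.60 kW

V = 4Q/(πD²) = 0.9008 m/s; Re = 1.49×10^5; ε/D = 0.0126; f = 0.04161
h_f = f(L/D)V²/2g = 15.77 m
Total head H = z + h_f = 44.1 + 15.77 = 59.87 m
P_hyd = ρgQH = 723.0·9.81·0.00376·59.87 = 1.597 kW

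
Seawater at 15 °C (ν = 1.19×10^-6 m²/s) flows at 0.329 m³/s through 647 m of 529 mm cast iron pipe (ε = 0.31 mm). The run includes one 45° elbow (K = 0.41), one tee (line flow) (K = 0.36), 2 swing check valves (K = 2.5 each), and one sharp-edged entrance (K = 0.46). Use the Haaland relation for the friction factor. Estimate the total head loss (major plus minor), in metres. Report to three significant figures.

V = 4Q/(πD²) = 1.497 m/s; V²/2g = 0.1142 m
Re = 6.65×10^5, ε/D = 5.86×10^-4 → f = 0.01792 (Haaland)
Major: h_f = f(L/D)·V²/2g = 0.01792·1223·0.1142 = 2.504 m
Minor: ΣK = 6.23; h_m = ΣK·V²/2g = 0.7115 m
Total H_L = 2.504 + 0.7115 = 3.215 m

H_L ≈ 3.22 m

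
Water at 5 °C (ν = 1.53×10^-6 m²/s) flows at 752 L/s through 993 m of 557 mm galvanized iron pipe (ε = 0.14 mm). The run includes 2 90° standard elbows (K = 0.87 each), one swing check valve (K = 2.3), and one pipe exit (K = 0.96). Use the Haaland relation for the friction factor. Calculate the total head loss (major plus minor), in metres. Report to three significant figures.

V = 4Q/(πD²) = 3.086 m/s; V²/2g = 0.4854 m
Re = 1.12×10^6, ε/D = 2.51×10^-4 → f = 0.01507 (Haaland)
Major: h_f = f(L/D)·V²/2g = 0.01507·1783·0.4854 = 13.04 m
Minor: ΣK = 5.00; h_m = ΣK·V²/2g = 2.427 m
Total H_L = 13.04 + 2.427 = 15.47 m

H_L ≈ 15.5 m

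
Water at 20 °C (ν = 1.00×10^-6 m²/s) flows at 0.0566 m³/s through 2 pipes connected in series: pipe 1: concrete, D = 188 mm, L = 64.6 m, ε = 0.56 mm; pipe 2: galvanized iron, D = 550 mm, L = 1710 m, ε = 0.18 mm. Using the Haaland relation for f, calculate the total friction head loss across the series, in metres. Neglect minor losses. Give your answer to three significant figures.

H ≈ 2.10 m

Pipe 1: V = 2.039 m/s, Re = 3.83×10^5, ε/D = 0.00298, f = 0.02648, h_1 = f(L/D)V²/2g = 1.928 m
Pipe 2: V = 0.2382 m/s, Re = 1.31×10^5, ε/D = 3.27×10^-4, f = 0.01860, h_2 = f(L/D)V²/2g = 0.1672 m
Series → Q common, losses add: H = Σh = 2.096 m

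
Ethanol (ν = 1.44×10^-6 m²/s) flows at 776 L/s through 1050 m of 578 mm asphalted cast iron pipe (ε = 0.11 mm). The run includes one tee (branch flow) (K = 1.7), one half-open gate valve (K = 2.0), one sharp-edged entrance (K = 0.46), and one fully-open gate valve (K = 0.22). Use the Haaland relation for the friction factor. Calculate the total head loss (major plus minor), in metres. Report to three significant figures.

H_L ≈ 13.6 m

V = 4Q/(πD²) = 2.957 m/s; V²/2g = 0.4458 m
Re = 1.19×10^6, ε/D = 1.90×10^-4 → f = 0.01437 (Haaland)
Major: h_f = f(L/D)·V²/2g = 0.01437·1817·0.4458 = 11.63 m
Minor: ΣK = 4.38; h_m = ΣK·V²/2g = 1.953 m
Total H_L = 11.63 + 1.953 = 13.59 m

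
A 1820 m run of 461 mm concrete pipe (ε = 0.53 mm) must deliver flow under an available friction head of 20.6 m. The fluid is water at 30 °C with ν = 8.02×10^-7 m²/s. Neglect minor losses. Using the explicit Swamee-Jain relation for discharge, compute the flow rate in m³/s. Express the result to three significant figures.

Swamee-Jain (Type II): Q = -0.965·√(gD⁵h_f/L)·ln[ε/(3.7D) + √(3.17ν²L/(gD³h_f))]
√(gD⁵h_f/L) = √(9.81·0.461⁵·20.6/1820) = 0.04808
ε/(3.7D) = 3.11×10^-4; √(3.17ν²L/(gD³h_f)) = 1.37×10^-5
Q = -0.965·0.04808·ln(3.244×10^-4) = 0.3727 m³/s
Check: V = 2.23 m/s, Re = 1.28×10^6, f = 0.02061, h_f = 20.7 m ≈ 20.6 m ✓

Q ≈ 0.373 m³/s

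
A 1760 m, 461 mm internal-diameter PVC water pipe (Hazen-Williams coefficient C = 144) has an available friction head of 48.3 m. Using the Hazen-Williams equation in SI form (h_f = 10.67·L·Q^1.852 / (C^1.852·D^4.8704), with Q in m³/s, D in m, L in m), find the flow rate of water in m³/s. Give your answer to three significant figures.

Rearranging: Q = [h_f·C^1.852·D^4.8704 / (10.67·L)]^(1/1.852)
Q = [48.3·144^1.852·0.461^4.8704 / (10.67·1760)]^0.540 = 0.7510 m³/s

Q ≈ 0.751 m³/s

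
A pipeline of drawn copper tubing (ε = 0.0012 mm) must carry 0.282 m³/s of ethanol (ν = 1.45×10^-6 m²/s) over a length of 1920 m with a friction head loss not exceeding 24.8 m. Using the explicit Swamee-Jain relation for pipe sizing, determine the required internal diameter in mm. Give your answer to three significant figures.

D ≈ 368 mm

Swamee-Jain (Type III): D = 0.66·[ε^1.25·(LQ²/(gh_f))^4.75 + ν·Q^9.4·(L/(gh_f))^5.2]^0.04
LQ²/(gh_f) = 0.6276; L/(gh_f) = 7.892
Term 1 = ε^1.25·(…)^4.75 = 4.34×10^-9; Term 2 = ν·Q^9.4·(…)^5.2 = 4.56×10^-7
D = 0.66·(4.34×10^-9 + 4.56×10^-7)^0.04 = 0.3682 m = 368 mm
Check: V = 2.65 m/s, Re = 6.73×10^5, f = 0.01249, h_f = 23.3 m ≈ 24.8 m ✓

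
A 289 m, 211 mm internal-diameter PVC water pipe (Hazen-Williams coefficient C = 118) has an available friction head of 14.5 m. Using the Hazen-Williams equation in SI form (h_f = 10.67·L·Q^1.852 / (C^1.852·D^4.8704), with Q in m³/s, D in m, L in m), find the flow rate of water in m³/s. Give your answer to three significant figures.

Rearranging: Q = [h_f·C^1.852·D^4.8704 / (10.67·L)]^(1/1.852)
Q = [14.5·118^1.852·0.211^4.8704 / (10.67·289)]^0.540 = 0.1091 m³/s

Q ≈ 0.109 m³/s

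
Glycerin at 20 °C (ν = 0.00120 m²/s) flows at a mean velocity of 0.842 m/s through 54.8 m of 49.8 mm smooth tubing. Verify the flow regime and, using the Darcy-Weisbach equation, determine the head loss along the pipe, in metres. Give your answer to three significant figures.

Re = VD/ν = 0.842·0.04980/0.00120 = 34.9 → laminar (Re < 2300)
f = 64/Re = 1.832
h_f = f(L/D)V²/(2g) = 1.832·(54.8/0.04980)·0.842²/(2·9.81) = 72.83 m

h_f ≈ 72.8 m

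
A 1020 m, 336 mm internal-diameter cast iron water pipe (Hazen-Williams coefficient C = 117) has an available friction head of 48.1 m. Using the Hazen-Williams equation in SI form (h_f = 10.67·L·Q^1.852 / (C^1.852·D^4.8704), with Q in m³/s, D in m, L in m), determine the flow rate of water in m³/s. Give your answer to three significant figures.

Rearranging: Q = [h_f·C^1.852·D^4.8704 / (10.67·L)]^(1/1.852)
Q = [48.1·117^1.852·0.336^4.8704 / (10.67·1020)]^0.540 = 0.3558 m³/s

Q ≈ 0.356 m³/s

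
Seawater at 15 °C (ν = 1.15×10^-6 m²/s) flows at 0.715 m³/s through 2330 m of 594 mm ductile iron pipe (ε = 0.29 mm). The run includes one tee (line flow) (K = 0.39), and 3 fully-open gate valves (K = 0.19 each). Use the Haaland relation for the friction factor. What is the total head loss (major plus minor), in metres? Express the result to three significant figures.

H_L ≈ 22.9 m

V = 4Q/(πD²) = 2.580 m/s; V²/2g = 0.3393 m
Re = 1.33×10^6, ε/D = 4.88×10^-4 → f = 0.01698 (Haaland)
Major: h_f = f(L/D)·V²/2g = 0.01698·3923·0.3393 = 22.60 m
Minor: ΣK = 0.960; h_m = ΣK·V²/2g = 0.3257 m
Total H_L = 22.60 + 0.3257 = 22.93 m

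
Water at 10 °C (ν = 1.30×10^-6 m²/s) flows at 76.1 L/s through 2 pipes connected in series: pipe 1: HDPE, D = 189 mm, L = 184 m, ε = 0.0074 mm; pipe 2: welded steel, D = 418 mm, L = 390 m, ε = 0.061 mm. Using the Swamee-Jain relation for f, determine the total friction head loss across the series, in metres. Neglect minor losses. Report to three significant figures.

Pipe 1: V = 2.713 m/s, Re = 3.94×10^5, ε/D = 3.92×10^-5, f = 0.01419, h_1 = f(L/D)V²/2g = 5.179 m
Pipe 2: V = 0.5546 m/s, Re = 1.78×10^5, ε/D = 1.46×10^-4, f = 0.01703, h_2 = f(L/D)V²/2g = 0.2490 m
Series → Q common, losses add: H = Σh = 5.428 m

H ≈ 5.43 m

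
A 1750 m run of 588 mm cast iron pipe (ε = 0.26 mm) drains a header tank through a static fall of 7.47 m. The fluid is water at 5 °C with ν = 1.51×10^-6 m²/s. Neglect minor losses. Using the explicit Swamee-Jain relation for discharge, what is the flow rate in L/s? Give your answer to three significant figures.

Q ≈ 461 L/s

Swamee-Jain (Type II): Q = -0.965·√(gD⁵h_f/L)·ln[ε/(3.7D) + √(3.17ν²L/(gD³h_f))]
√(gD⁵h_f/L) = √(9.81·0.588⁵·7.47/1750) = 0.05425
ε/(3.7D) = 1.20×10^-4; √(3.17ν²L/(gD³h_f)) = 2.91×10^-5
Q = -0.965·0.05425·ln(1.486×10^-4) = 0.4614 m³/s
Check: V = 1.70 m/s, Re = 6.62×10^5, f = 0.01717, h_f = 7.52 m ≈ 7.47 m ✓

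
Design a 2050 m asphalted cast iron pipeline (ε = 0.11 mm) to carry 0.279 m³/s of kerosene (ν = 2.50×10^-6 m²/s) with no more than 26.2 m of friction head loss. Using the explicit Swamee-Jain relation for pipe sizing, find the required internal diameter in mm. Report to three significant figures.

Swamee-Jain (Type III): D = 0.66·[ε^1.25·(LQ²/(gh_f))^4.75 + ν·Q^9.4·(L/(gh_f))^5.2]^0.04
LQ²/(gh_f) = 0.6209; L/(gh_f) = 7.976
Term 1 = ε^1.25·(…)^4.75 = 1.17×10^-6; Term 2 = ν·Q^9.4·(…)^5.2 = 7.51×10^-7
D = 0.66·(1.17×10^-6 + 7.51×10^-7)^0.04 = 0.3898 m = 390 mm
Check: V = 2.34 m/s, Re = 3.64×10^5, f = 0.01664, h_f = 24.4 m ≈ 26.2 m ✓

D ≈ 390 mm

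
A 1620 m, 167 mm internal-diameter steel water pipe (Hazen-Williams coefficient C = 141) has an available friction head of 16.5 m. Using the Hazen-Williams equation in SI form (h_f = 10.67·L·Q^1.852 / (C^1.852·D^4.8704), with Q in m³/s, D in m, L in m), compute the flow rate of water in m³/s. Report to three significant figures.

Q ≈ 0.0298 m³/s

Rearranging: Q = [h_f·C^1.852·D^4.8704 / (10.67·L)]^(1/1.852)
Q = [16.5·141^1.852·0.167^4.8704 / (10.67·1620)]^0.540 = 0.02981 m³/s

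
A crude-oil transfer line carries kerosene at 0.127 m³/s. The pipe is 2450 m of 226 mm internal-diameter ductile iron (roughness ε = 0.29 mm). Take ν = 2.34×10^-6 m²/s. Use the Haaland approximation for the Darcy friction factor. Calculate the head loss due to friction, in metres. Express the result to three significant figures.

h_f ≈ 120 m

V = 4Q/(πD²) = 4·0.127/(π·0.226²) = 3.166 m/s
Re = VD/ν = 3.166·0.226/2.34×10^-6 = 3.06×10^5 → turbulent
ε/D = 0.29/226 = 0.00128
Haaland: f = 0.02163
h_f = f(L/D)V²/(2g) = 0.02163·(2450/0.226)·3.166²/(2·9.81) = 119.8 m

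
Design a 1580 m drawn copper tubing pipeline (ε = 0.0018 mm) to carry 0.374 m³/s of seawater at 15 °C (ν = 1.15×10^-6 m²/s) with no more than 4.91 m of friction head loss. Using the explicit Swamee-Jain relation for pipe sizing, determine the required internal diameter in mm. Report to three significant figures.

Swamee-Jain (Type III): D = 0.66·[ε^1.25·(LQ²/(gh_f))^4.75 + ν·Q^9.4·(L/(gh_f))^5.2]^0.04
LQ²/(gh_f) = 4.588; L/(gh_f) = 32.80
Term 1 = ε^1.25·(…)^4.75 = 9.16×10^-5; Term 2 = ν·Q^9.4·(…)^5.2 = 0.00848
D = 0.66·(9.16×10^-5 + 0.00848)^0.04 = 0.5456 m = 546 mm
Check: V = 1.60 m/s, Re = 7.59×10^5, f = 0.01224, h_f = 4.62 m ≈ 4.91 m ✓

D ≈ 546 mm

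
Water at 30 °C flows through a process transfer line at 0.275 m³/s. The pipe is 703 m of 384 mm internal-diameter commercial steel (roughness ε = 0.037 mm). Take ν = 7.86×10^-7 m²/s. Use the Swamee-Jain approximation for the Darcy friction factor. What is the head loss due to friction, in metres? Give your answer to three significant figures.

h_f ≈ 6.99 m

V = 4Q/(πD²) = 4·0.275/(π·0.384²) = 2.375 m/s
Re = VD/ν = 2.375·0.384/7.86×10^-7 = 1.16×10^6 → turbulent
ε/D = 0.037/384 = 9.64×10^-5
Swamee-Jain: f = 0.01329
h_f = f(L/D)V²/(2g) = 0.01329·(703/0.384)·2.375²/(2·9.81) = 6.993 m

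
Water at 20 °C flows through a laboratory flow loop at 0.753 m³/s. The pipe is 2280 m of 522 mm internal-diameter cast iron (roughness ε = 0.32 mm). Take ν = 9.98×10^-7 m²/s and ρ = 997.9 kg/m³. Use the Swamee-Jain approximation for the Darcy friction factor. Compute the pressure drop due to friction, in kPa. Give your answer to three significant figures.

V = 4Q/(πD²) = 4·0.753/(π·0.522²) = 3.519 m/s
Re = VD/ν = 3.519·0.522/9.98×10^-7 = 1.84×10^6 → turbulent
ε/D = 0.32/522 = 6.13×10^-4
Swamee-Jain: f = 0.01780
h_f = f(L/D)V²/(2g) = 0.01780·(2280/0.522)·3.519²/(2·9.81) = 49.06 m
Δp = ρg·h_f = 997.9·9.81·49.06 = 480.3 kPa

Δp ≈ 480 kPa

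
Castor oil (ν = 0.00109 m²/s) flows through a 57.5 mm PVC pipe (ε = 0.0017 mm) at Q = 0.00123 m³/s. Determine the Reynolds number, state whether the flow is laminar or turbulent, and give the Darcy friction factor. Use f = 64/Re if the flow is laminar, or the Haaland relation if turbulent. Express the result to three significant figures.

Re ≈ 25.0; laminar; f = 64/Re ≈ 2.56

V = 4Q/(πD²) = 0.4737 m/s
Re = VD/ν = 0.4737·0.0575/0.00109 = 25.0
Re < 2300 → laminar → f = 64/Re = 2.561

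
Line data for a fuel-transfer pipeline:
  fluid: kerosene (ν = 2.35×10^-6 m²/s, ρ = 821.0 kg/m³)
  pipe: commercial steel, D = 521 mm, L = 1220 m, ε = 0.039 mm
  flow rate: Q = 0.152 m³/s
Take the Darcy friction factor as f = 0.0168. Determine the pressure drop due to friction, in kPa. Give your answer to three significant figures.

Δp ≈ 8.21 kPa

V = 4Q/(πD²) = 4·0.152/(π·0.521²) = 0.7130 m/s
h_f = f(L/D)V²/(2g) = 0.01680·(1220/0.521)·0.7130²/(2·9.81) = 1.019 m
Δp = ρg·h_f = 821.0·9.81·1.019 = 8.209 kPa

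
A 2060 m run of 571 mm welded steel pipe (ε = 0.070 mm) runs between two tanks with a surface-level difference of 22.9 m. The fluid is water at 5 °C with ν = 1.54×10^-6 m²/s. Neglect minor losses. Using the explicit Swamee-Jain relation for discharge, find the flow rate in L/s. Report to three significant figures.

Q ≈ 774 L/s

Swamee-Jain (Type II): Q = -0.965·√(gD⁵h_f/L)·ln[ε/(3.7D) + √(3.17ν²L/(gD³h_f))]
√(gD⁵h_f/L) = √(9.81·0.571⁵·22.9/2060) = 0.08136
ε/(3.7D) = 3.31×10^-5; √(3.17ν²L/(gD³h_f)) = 1.92×10^-5
Q = -0.965·0.08136·ln(5.238×10^-5) = 0.7739 m³/s
Check: V = 3.02 m/s, Re = 1.12×10^6, f = 0.01371, h_f = 23.0 m ≈ 22.9 m ✓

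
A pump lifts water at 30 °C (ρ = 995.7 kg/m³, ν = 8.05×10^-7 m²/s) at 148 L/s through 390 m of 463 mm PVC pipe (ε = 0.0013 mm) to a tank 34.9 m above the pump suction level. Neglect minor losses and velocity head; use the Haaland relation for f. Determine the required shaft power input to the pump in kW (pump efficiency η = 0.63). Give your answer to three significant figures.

V = 4Q/(πD²) = 0.8790 m/s; Re = 5.06×10^5; ε/D = 2.81×10^-6; f = 0.01307
h_f = f(L/D)V²/2g = 0.4335 m
Total head H = z + h_f = 34.9 + 0.4335 = 35.33 m
P_hyd = ρgQH = 995.7·9.81·0.148·35.33 = 51.08 kW
P_shaft = P_hyd/η = 51.08/0.63 = 81.08 kW

P_shaft ≈ 81.1 kW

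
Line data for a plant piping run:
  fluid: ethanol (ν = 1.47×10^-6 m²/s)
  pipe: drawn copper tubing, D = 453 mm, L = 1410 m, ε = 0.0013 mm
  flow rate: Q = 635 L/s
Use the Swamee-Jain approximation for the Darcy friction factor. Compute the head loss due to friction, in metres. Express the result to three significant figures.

h_f ≈ 27.9 m

V = 4Q/(πD²) = 4·0.635/(π·0.453²) = 3.940 m/s
Re = VD/ν = 3.940·0.453/1.47×10^-6 = 1.21×10^6 → turbulent
ε/D = 0.0013/453 = 2.87×10^-6
Swamee-Jain: f = 0.01132
h_f = f(L/D)V²/(2g) = 0.01132·(1410/0.453)·3.940²/(2·9.81) = 27.87 m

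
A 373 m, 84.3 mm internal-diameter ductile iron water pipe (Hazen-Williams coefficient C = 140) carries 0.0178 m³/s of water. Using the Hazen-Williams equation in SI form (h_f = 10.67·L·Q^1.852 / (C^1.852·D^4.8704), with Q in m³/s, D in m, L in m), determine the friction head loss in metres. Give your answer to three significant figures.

h_f ≈ 41.4 m

h_f = 10.67·373·0.0178^1.852 / (140^1.852·0.0843^4.8704) = 41.37 m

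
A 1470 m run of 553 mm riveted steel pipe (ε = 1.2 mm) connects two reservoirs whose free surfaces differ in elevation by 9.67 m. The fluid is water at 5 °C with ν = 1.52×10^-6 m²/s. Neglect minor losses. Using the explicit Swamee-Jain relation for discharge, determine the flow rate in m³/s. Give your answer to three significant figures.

Q ≈ 0.412 m³/s

Swamee-Jain (Type II): Q = -0.965·√(gD⁵h_f/L)·ln[ε/(3.7D) + √(3.17ν²L/(gD³h_f))]
√(gD⁵h_f/L) = √(9.81·0.553⁵·9.67/1470) = 0.05777
ε/(3.7D) = 5.86×10^-4; √(3.17ν²L/(gD³h_f)) = 2.59×10^-5
Q = -0.965·0.05777·ln(6.124×10^-4) = 0.4124 m³/s
Check: V = 1.72 m/s, Re = 6.25×10^5, f = 0.02431, h_f = 9.71 m ≈ 9.67 m ✓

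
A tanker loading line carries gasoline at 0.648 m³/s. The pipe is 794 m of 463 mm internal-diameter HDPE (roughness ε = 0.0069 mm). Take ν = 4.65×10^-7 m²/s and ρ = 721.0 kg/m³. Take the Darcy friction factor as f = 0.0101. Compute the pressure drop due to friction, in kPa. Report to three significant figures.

Δp ≈ 92.5 kPa

V = 4Q/(πD²) = 4·0.648/(π·0.463²) = 3.849 m/s
h_f = f(L/D)V²/(2g) = 0.01010·(794/0.463)·3.849²/(2·9.81) = 13.08 m
Δp = ρg·h_f = 721.0·9.81·13.08 = 92.49 kPa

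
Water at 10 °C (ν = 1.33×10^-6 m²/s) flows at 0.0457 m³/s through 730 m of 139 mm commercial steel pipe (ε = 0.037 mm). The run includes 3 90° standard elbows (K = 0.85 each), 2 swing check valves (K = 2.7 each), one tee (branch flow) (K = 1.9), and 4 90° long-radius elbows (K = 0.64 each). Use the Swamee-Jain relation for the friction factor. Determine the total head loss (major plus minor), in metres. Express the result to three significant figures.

H_L ≈ 46.4 m

V = 4Q/(πD²) = 3.012 m/s; V²/2g = 0.4623 m
Re = 3.15×10^5, ε/D = 2.66×10^-4 → f = 0.01674 (Swamee-Jain)
Major: h_f = f(L/D)·V²/2g = 0.01674·5252·0.4623 = 40.64 m
Minor: ΣK = 12.4; h_m = ΣK·V²/2g = 5.737 m
Total H_L = 40.64 + 5.737 = 46.38 m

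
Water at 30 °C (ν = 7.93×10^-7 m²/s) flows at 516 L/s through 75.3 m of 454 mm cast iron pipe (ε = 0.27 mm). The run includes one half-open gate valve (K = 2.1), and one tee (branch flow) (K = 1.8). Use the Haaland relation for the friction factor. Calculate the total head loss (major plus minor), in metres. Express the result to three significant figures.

H_L ≈ 3.53 m

V = 4Q/(πD²) = 3.187 m/s; V²/2g = 0.5178 m
Re = 1.82×10^6, ε/D = 5.95×10^-4 → f = 0.01762 (Haaland)
Major: h_f = f(L/D)·V²/2g = 0.01762·165.9·0.5178 = 1.513 m
Minor: ΣK = 3.90; h_m = ΣK·V²/2g = 2.020 m
Total H_L = 1.513 + 2.020 = 3.533 m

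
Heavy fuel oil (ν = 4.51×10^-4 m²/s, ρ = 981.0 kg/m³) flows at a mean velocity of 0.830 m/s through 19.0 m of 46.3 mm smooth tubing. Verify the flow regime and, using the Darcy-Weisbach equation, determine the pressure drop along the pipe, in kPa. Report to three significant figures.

Δp ≈ 104 kPa

Re = VD/ν = 0.830·0.04630/4.51×10^-4 = 85.2 → laminar (Re < 2300)
f = 64/Re = 0.7511
h_f = f(L/D)V²/(2g) = 0.7511·(19.0/0.04630)·0.830²/(2·9.81) = 10.82 m
Δp = ρg·h_f = 981.0·9.81·10.82 = 104.2 kPa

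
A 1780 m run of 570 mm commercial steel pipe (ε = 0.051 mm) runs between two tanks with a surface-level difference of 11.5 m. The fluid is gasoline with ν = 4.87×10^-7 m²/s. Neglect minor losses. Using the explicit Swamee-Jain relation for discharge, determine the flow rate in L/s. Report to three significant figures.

Q ≈ 616 L/s

Swamee-Jain (Type II): Q = -0.965·√(gD⁵h_f/L)·ln[ε/(3.7D) + √(3.17ν²L/(gD³h_f))]
√(gD⁵h_f/L) = √(9.81·0.570⁵·11.5/1780) = 0.06175
ε/(3.7D) = 2.42×10^-5; √(3.17ν²L/(gD³h_f)) = 8.00×10^-6
Q = -0.965·0.06175·ln(3.219×10^-5) = 0.6164 m³/s
Check: V = 2.42 m/s, Re = 2.83×10^6, f = 0.01246, h_f = 11.6 m ≈ 11.5 m ✓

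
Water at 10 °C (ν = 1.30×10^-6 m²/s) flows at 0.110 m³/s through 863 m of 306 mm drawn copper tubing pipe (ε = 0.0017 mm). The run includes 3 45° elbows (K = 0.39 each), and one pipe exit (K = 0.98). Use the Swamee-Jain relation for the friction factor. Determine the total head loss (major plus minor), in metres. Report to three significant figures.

H_L ≈ 4.76 m

V = 4Q/(πD²) = 1.496 m/s; V²/2g = 0.1140 m
Re = 3.52×10^5, ε/D = 5.56×10^-6 → f = 0.01402 (Swamee-Jain)
Major: h_f = f(L/D)·V²/2g = 0.01402·2820·0.1140 = 4.510 m
Minor: ΣK = 2.15; h_m = ΣK·V²/2g = 0.2452 m
Total H_L = 4.510 + 0.2452 = 4.755 m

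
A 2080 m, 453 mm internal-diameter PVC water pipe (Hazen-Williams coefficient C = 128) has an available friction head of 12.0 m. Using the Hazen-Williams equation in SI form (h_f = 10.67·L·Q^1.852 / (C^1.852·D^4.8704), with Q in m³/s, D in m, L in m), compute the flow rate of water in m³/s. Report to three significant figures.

Rearranging: Q = [h_f·C^1.852·D^4.8704 / (10.67·L)]^(1/1.852)
Q = [12.0·128^1.852·0.453^4.8704 / (10.67·2080)]^0.540 = 0.2746 m³/s

Q ≈ 0.275 m³/s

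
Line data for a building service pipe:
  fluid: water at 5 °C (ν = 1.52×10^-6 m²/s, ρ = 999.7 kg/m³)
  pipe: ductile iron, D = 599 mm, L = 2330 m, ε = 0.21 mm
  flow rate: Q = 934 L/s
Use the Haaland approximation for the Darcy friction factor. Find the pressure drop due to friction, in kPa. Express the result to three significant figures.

Δp ≈ 340 kPa

V = 4Q/(πD²) = 4·0.934/(π·0.599²) = 3.314 m/s
Re = VD/ν = 3.314·0.599/1.52×10^-6 = 1.31×10^6 → turbulent
ε/D = 0.21/599 = 3.51×10^-4
Haaland: f = 0.01592
h_f = f(L/D)V²/(2g) = 0.01592·(2330/0.599)·3.314²/(2·9.81) = 34.66 m
Δp = ρg·h_f = 999.7·9.81·34.66 = 339.9 kPa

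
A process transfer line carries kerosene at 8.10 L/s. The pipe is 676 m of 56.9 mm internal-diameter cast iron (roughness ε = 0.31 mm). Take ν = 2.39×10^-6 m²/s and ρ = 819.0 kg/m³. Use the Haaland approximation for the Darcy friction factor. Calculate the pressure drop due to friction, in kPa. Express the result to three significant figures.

Δp ≈ 1590 kPa

V = 4Q/(πD²) = 4·0.00810/(π·0.0569²) = 3.185 m/s
Re = VD/ν = 3.185·0.0569/2.39×10^-6 = 7.58×10^4 → turbulent
ε/D = 0.31/56.9 = 0.00545
Haaland: f = 0.03229
h_f = f(L/D)V²/(2g) = 0.03229·(676/0.0569)·3.185²/(2·9.81) = 198.4 m
Δp = ρg·h_f = 819.0·9.81·198.4 = 1594 kPa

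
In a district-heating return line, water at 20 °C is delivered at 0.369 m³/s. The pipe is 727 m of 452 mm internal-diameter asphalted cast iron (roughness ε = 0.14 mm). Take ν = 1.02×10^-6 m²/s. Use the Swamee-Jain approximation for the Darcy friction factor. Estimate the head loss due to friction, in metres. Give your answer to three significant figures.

V = 4Q/(πD²) = 4·0.369/(π·0.452²) = 2.300 m/s
Re = VD/ν = 2.300·0.452/1.02×10^-6 = 1.02×10^6 → turbulent
ε/D = 0.14/452 = 3.10×10^-4
Swamee-Jain: f = 0.01583
h_f = f(L/D)V²/(2g) = 0.01583·(727/0.452)·2.300²/(2·9.81) = 6.863 m

h_f ≈ 6.86 m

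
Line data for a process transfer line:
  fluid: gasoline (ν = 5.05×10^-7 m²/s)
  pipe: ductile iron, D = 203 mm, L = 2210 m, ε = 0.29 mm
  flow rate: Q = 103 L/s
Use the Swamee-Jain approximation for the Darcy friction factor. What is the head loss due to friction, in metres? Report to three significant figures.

V = 4Q/(πD²) = 4·0.103/(π·0.203²) = 3.182 m/s
Re = VD/ν = 3.182·0.203/5.05×10^-7 = 1.28×10^6 → turbulent
ε/D = 0.29/203 = 0.00143
Swamee-Jain: f = 0.02171
h_f = f(L/D)V²/(2g) = 0.02171·(2210/0.203)·3.182²/(2·9.81) = 122.0 m

h_f ≈ 122 m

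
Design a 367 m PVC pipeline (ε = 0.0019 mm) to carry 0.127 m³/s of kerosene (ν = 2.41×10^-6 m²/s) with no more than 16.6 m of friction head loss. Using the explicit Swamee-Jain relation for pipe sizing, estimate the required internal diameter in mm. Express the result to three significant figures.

D ≈ 215 mm

Swamee-Jain (Type III): D = 0.66·[ε^1.25·(LQ²/(gh_f))^4.75 + ν·Q^9.4·(L/(gh_f))^5.2]^0.04
LQ²/(gh_f) = 0.03635; L/(gh_f) = 2.254
Term 1 = ε^1.25·(…)^4.75 = 1.03×10^-14; Term 2 = ν·Q^9.4·(…)^5.2 = 6.21×10^-13
D = 0.66·(1.03×10^-14 + 6.21×10^-13)^0.04 = 0.2146 m = 215 mm
Check: V = 3.51 m/s, Re = 3.13×10^5, f = 0.01437, h_f = 15.5 m ≈ 16.6 m ✓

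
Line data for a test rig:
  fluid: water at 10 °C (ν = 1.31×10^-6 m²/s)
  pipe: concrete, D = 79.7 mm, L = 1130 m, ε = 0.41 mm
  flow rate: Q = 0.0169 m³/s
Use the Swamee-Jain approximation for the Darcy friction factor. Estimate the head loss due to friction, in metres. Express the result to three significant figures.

h_f ≈ 259 m

V = 4Q/(πD²) = 4·0.0169/(π·0.0797²) = 3.388 m/s
Re = VD/ν = 3.388·0.0797/1.31×10^-6 = 2.06×10^5 → turbulent
ε/D = 0.41/79.7 = 0.00514
Swamee-Jain: f = 0.03125
h_f = f(L/D)V²/(2g) = 0.03125·(1130/0.0797)·3.388²/(2·9.81) = 259.2 m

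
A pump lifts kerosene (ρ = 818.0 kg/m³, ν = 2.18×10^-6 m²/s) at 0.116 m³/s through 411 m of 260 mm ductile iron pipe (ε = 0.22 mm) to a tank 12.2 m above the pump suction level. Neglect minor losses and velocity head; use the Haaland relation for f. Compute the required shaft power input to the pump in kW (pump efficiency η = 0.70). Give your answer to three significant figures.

V = 4Q/(πD²) = 2.185 m/s; Re = 2.61×10^5; ε/D = 8.46×10^-4; f = 0.01998
h_f = f(L/D)V²/2g = 7.685 m
Total head H = z + h_f = 12.2 + 7.685 = 19.88 m
P_hyd = ρgQH = 818.0·9.81·0.116·19.88 = 18.51 kW
P_shaft = P_hyd/η = 18.51/0.70 = 26.44 kW

P_shaft ≈ 26.4 kW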